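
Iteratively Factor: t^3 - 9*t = (t + 3)*(t^2 - 3*t) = (t - 3)*(t + 3)*(t)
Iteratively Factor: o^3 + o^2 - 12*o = (o)*(o^2 + o - 12) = o*(o + 4)*(o - 3)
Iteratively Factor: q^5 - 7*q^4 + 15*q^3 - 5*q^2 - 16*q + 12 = (q + 1)*(q^4 - 8*q^3 + 23*q^2 - 28*q + 12) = (q - 3)*(q + 1)*(q^3 - 5*q^2 + 8*q - 4) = (q - 3)*(q - 1)*(q + 1)*(q^2 - 4*q + 4) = (q - 3)*(q - 2)*(q - 1)*(q + 1)*(q - 2)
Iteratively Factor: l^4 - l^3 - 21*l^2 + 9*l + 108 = (l + 3)*(l^3 - 4*l^2 - 9*l + 36) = (l - 4)*(l + 3)*(l^2 - 9) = (l - 4)*(l + 3)^2*(l - 3)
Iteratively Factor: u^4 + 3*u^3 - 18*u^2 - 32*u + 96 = (u - 3)*(u^3 + 6*u^2 - 32) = (u - 3)*(u + 4)*(u^2 + 2*u - 8) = (u - 3)*(u - 2)*(u + 4)*(u + 4)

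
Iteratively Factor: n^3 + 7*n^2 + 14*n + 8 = (n + 1)*(n^2 + 6*n + 8) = (n + 1)*(n + 2)*(n + 4)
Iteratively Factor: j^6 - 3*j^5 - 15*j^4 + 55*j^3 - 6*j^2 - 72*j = (j + 4)*(j^5 - 7*j^4 + 13*j^3 + 3*j^2 - 18*j) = (j + 1)*(j + 4)*(j^4 - 8*j^3 + 21*j^2 - 18*j) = j*(j + 1)*(j + 4)*(j^3 - 8*j^2 + 21*j - 18) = j*(j - 3)*(j + 1)*(j + 4)*(j^2 - 5*j + 6) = j*(j - 3)^2*(j + 1)*(j + 4)*(j - 2)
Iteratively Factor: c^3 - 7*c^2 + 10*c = (c - 5)*(c^2 - 2*c) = (c - 5)*(c - 2)*(c)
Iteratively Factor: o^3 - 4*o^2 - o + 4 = (o - 4)*(o^2 - 1) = (o - 4)*(o + 1)*(o - 1)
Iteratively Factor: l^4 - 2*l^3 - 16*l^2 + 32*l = (l - 4)*(l^3 + 2*l^2 - 8*l) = (l - 4)*(l + 4)*(l^2 - 2*l) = l*(l - 4)*(l + 4)*(l - 2)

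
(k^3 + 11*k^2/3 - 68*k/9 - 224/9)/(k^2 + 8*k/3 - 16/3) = (9*k^2 - 3*k - 56)/(3*(3*k - 4))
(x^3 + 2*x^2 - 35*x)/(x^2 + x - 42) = x*(x - 5)/(x - 6)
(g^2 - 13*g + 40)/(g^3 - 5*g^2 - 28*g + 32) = (g - 5)/(g^2 + 3*g - 4)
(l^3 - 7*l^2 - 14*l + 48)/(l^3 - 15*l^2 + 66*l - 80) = (l + 3)/(l - 5)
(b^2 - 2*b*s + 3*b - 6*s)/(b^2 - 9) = (b - 2*s)/(b - 3)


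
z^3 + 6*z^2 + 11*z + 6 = (z + 1)*(z + 2)*(z + 3)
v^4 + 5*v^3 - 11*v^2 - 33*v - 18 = (v - 3)*(v + 1)^2*(v + 6)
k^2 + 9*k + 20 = (k + 4)*(k + 5)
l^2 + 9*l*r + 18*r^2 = (l + 3*r)*(l + 6*r)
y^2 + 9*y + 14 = (y + 2)*(y + 7)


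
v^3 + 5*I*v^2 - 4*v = v*(v + I)*(v + 4*I)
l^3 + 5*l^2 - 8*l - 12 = (l - 2)*(l + 1)*(l + 6)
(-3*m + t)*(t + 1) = -3*m*t - 3*m + t^2 + t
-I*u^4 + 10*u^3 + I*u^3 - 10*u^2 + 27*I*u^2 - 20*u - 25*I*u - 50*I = (u - 2)*(u + 5*I)^2*(-I*u - I)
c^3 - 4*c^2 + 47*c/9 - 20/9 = (c - 5/3)*(c - 4/3)*(c - 1)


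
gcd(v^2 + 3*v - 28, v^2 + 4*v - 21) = v + 7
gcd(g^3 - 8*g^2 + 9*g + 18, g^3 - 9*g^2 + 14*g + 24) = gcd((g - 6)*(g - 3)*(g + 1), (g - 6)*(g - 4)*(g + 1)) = g^2 - 5*g - 6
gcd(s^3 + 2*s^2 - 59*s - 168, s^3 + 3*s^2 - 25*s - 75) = s + 3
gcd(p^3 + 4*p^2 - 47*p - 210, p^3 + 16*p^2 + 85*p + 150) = p^2 + 11*p + 30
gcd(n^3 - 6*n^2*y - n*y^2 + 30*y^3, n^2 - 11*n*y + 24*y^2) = -n + 3*y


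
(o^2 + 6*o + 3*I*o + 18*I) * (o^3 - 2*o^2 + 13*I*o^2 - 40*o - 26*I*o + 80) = o^5 + 4*o^4 + 16*I*o^4 - 91*o^3 + 64*I*o^3 - 316*o^2 - 312*I*o^2 + 948*o - 480*I*o + 1440*I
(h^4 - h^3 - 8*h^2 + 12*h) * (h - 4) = h^5 - 5*h^4 - 4*h^3 + 44*h^2 - 48*h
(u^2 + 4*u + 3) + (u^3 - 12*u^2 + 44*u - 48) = u^3 - 11*u^2 + 48*u - 45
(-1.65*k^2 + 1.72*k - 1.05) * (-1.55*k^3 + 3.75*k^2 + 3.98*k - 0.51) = 2.5575*k^5 - 8.8535*k^4 + 1.5105*k^3 + 3.7496*k^2 - 5.0562*k + 0.5355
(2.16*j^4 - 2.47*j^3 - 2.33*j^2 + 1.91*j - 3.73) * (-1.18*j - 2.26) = -2.5488*j^5 - 1.967*j^4 + 8.3316*j^3 + 3.012*j^2 + 0.0848000000000004*j + 8.4298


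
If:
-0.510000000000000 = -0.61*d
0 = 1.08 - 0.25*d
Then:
No Solution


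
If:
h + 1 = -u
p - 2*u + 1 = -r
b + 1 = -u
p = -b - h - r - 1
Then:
No Solution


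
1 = 1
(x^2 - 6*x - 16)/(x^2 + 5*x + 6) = (x - 8)/(x + 3)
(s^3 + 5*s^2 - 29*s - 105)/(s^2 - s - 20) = (s^2 + 10*s + 21)/(s + 4)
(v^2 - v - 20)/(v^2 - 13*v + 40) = (v + 4)/(v - 8)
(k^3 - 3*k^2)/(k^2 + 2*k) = k*(k - 3)/(k + 2)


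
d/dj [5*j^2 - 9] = 10*j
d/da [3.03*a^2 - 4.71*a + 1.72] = 6.06*a - 4.71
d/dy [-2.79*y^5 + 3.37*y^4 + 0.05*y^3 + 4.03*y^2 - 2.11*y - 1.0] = -13.95*y^4 + 13.48*y^3 + 0.15*y^2 + 8.06*y - 2.11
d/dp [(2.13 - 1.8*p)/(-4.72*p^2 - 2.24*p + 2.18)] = (-8.496*p^2 + 20.1072*p + 0.8472)/(22.2784*p^4 + 21.1456*p^3 - 15.5616*p^2 - 9.7664*p + 4.7524)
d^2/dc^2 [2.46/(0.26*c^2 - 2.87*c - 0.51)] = (0.332592*c^2 - 3.671304*c - 2.46*(0.52*c - 2.87)*(1.04*c - 5.74) - 0.652392)/(-0.26*c^2 + 2.87*c + 0.51)^3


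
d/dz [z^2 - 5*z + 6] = 2*z - 5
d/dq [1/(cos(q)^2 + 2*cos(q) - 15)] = 2*(cos(q) + 1)*sin(q)/(cos(q)^2 + 2*cos(q) - 15)^2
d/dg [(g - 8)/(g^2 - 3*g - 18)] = (g^2 - 3*g - (g - 8)*(2*g - 3) - 18)/(-g^2 + 3*g + 18)^2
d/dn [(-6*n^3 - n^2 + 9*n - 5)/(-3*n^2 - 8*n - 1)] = (18*n^4 + 96*n^3 + 53*n^2 - 28*n - 49)/(9*n^4 + 48*n^3 + 70*n^2 + 16*n + 1)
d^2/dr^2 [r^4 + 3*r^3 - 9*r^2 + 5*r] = 12*r^2 + 18*r - 18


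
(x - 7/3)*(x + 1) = x^2 - 4*x/3 - 7/3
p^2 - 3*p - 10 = (p - 5)*(p + 2)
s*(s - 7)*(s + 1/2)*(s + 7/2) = s^4 - 3*s^3 - 105*s^2/4 - 49*s/4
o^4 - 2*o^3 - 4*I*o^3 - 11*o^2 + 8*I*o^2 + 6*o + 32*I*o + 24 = (o - 4)*(o + 2)*(o - 3*I)*(o - I)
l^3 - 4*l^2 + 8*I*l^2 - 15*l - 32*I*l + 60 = (l - 4)*(l + 3*I)*(l + 5*I)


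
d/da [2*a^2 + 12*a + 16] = 4*a + 12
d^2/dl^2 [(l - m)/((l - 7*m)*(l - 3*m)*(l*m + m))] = 2*(-(l + 1)^2*(l - 7*m)^2*(l - 3*m) + (l + 1)^2*(l - 7*m)^2*(l - m) - (l + 1)^2*(l - 7*m)*(l - 3*m)^2 + (l + 1)^2*(l - 7*m)*(l - 3*m)*(l - m) + (l + 1)^2*(l - 3*m)^2*(l - m) - (l + 1)*(l - 7*m)^2*(l - 3*m)^2 + (l + 1)*(l - 7*m)^2*(l - 3*m)*(l - m) + (l + 1)*(l - 7*m)*(l - 3*m)^2*(l - m) + (l - 7*m)^2*(l - 3*m)^2*(l - m))/(m*(l + 1)^3*(l - 7*m)^3*(l - 3*m)^3)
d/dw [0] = 0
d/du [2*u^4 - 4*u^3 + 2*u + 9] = 8*u^3 - 12*u^2 + 2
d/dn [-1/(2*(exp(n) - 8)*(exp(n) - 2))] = (exp(n) - 5)*exp(n)/((exp(n) - 8)^2*(exp(n) - 2)^2)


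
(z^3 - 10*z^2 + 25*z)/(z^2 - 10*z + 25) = z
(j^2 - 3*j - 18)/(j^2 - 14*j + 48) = (j + 3)/(j - 8)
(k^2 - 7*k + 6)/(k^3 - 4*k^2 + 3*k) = (k - 6)/(k*(k - 3))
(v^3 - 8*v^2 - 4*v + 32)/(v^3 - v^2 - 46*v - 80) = (v - 2)/(v + 5)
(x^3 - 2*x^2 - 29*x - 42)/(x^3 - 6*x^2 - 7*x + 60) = (x^2 - 5*x - 14)/(x^2 - 9*x + 20)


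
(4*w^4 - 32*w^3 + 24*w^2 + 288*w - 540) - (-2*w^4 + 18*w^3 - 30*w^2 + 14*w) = 6*w^4 - 50*w^3 + 54*w^2 + 274*w - 540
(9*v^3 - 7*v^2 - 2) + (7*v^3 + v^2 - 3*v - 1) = 16*v^3 - 6*v^2 - 3*v - 3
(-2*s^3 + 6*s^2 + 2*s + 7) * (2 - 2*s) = 4*s^4 - 16*s^3 + 8*s^2 - 10*s + 14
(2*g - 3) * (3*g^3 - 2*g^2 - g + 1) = 6*g^4 - 13*g^3 + 4*g^2 + 5*g - 3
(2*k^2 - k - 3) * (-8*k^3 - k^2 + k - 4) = -16*k^5 + 6*k^4 + 27*k^3 - 6*k^2 + k + 12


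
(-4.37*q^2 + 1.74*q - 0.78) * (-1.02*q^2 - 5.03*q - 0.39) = 4.4574*q^4 + 20.2063*q^3 - 6.2523*q^2 + 3.2448*q + 0.3042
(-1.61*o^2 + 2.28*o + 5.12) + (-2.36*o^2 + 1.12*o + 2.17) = -3.97*o^2 + 3.4*o + 7.29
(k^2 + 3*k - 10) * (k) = k^3 + 3*k^2 - 10*k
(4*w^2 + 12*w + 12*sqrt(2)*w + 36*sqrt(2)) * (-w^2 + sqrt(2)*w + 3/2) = -4*w^4 - 12*w^3 - 8*sqrt(2)*w^3 - 24*sqrt(2)*w^2 + 30*w^2 + 18*sqrt(2)*w + 90*w + 54*sqrt(2)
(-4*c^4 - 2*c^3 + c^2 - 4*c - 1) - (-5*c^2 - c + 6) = -4*c^4 - 2*c^3 + 6*c^2 - 3*c - 7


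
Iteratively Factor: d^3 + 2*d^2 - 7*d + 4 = (d - 1)*(d^2 + 3*d - 4) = (d - 1)^2*(d + 4)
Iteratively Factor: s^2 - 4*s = (s - 4)*(s)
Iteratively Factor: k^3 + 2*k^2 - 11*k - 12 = (k + 1)*(k^2 + k - 12) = (k - 3)*(k + 1)*(k + 4)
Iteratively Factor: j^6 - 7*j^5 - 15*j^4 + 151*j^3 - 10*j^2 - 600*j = (j + 2)*(j^5 - 9*j^4 + 3*j^3 + 145*j^2 - 300*j) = (j + 2)*(j + 4)*(j^4 - 13*j^3 + 55*j^2 - 75*j) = (j - 3)*(j + 2)*(j + 4)*(j^3 - 10*j^2 + 25*j) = (j - 5)*(j - 3)*(j + 2)*(j + 4)*(j^2 - 5*j) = j*(j - 5)*(j - 3)*(j + 2)*(j + 4)*(j - 5)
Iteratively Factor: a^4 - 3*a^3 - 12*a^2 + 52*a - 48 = (a - 3)*(a^3 - 12*a + 16) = (a - 3)*(a - 2)*(a^2 + 2*a - 8) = (a - 3)*(a - 2)*(a + 4)*(a - 2)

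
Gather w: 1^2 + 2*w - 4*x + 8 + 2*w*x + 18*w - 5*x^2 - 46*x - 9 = w*(2*x + 20) - 5*x^2 - 50*x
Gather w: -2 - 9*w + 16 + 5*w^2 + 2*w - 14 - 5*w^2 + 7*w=0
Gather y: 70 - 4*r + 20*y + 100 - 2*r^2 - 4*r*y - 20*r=-2*r^2 - 24*r + y*(20 - 4*r) + 170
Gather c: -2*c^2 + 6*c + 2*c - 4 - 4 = -2*c^2 + 8*c - 8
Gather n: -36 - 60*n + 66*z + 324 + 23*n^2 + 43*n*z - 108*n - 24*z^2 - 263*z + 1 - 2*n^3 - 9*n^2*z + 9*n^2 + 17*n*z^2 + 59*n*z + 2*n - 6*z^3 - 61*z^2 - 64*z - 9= -2*n^3 + n^2*(32 - 9*z) + n*(17*z^2 + 102*z - 166) - 6*z^3 - 85*z^2 - 261*z + 280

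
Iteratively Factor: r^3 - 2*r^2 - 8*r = (r - 4)*(r^2 + 2*r) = (r - 4)*(r + 2)*(r)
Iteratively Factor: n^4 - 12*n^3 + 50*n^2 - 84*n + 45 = (n - 3)*(n^3 - 9*n^2 + 23*n - 15) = (n - 3)^2*(n^2 - 6*n + 5) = (n - 3)^2*(n - 1)*(n - 5)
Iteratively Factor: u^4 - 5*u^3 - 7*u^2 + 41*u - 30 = (u + 3)*(u^3 - 8*u^2 + 17*u - 10) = (u - 5)*(u + 3)*(u^2 - 3*u + 2) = (u - 5)*(u - 1)*(u + 3)*(u - 2)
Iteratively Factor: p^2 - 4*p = (p)*(p - 4)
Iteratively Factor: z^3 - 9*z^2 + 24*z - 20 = (z - 2)*(z^2 - 7*z + 10) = (z - 2)^2*(z - 5)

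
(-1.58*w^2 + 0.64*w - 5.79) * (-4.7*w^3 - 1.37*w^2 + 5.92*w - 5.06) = 7.426*w^5 - 0.8434*w^4 + 16.9826*w^3 + 19.7159*w^2 - 37.5152*w + 29.2974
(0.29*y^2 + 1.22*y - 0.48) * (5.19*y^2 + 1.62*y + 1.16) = 1.5051*y^4 + 6.8016*y^3 - 0.1784*y^2 + 0.6376*y - 0.5568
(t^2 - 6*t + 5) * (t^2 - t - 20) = t^4 - 7*t^3 - 9*t^2 + 115*t - 100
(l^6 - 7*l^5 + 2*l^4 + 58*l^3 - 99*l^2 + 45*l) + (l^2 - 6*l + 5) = l^6 - 7*l^5 + 2*l^4 + 58*l^3 - 98*l^2 + 39*l + 5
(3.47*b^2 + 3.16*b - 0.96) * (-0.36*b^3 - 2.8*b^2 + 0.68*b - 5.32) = -1.2492*b^5 - 10.8536*b^4 - 6.1428*b^3 - 13.6236*b^2 - 17.464*b + 5.1072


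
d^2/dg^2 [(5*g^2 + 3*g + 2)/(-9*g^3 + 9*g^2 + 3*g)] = 2*(-45*g^6 - 81*g^5 - 72*g^4 + 123*g^3 - 36*g^2 - 18*g - 2)/(3*g^3*(27*g^6 - 81*g^5 + 54*g^4 + 27*g^3 - 18*g^2 - 9*g - 1))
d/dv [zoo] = 0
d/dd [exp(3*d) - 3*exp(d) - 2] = 3*(exp(2*d) - 1)*exp(d)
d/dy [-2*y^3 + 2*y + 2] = 2 - 6*y^2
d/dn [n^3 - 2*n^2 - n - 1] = 3*n^2 - 4*n - 1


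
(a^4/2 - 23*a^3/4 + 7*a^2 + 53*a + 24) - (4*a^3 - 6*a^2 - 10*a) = a^4/2 - 39*a^3/4 + 13*a^2 + 63*a + 24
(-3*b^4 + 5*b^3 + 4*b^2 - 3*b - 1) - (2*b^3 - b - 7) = -3*b^4 + 3*b^3 + 4*b^2 - 2*b + 6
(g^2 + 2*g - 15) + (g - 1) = g^2 + 3*g - 16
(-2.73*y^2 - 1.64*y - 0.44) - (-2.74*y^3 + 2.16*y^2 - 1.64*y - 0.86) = 2.74*y^3 - 4.89*y^2 + 0.42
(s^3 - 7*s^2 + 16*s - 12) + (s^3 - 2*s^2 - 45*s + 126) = 2*s^3 - 9*s^2 - 29*s + 114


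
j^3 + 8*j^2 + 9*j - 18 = (j - 1)*(j + 3)*(j + 6)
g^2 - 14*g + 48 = (g - 8)*(g - 6)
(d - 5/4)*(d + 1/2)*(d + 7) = d^3 + 25*d^2/4 - 47*d/8 - 35/8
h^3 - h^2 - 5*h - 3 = (h - 3)*(h + 1)^2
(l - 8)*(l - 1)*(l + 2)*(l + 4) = l^4 - 3*l^3 - 38*l^2 - 24*l + 64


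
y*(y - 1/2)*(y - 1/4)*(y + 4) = y^4 + 13*y^3/4 - 23*y^2/8 + y/2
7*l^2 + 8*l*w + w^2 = (l + w)*(7*l + w)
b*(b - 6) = b^2 - 6*b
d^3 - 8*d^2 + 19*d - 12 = (d - 4)*(d - 3)*(d - 1)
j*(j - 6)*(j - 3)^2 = j^4 - 12*j^3 + 45*j^2 - 54*j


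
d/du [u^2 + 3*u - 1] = 2*u + 3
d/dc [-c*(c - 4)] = 4 - 2*c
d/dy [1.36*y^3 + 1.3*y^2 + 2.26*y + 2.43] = 4.08*y^2 + 2.6*y + 2.26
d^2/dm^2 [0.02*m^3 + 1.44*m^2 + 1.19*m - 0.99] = 0.12*m + 2.88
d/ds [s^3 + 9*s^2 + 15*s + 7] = 3*s^2 + 18*s + 15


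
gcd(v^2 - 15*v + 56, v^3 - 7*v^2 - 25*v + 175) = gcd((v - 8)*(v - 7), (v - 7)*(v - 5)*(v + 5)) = v - 7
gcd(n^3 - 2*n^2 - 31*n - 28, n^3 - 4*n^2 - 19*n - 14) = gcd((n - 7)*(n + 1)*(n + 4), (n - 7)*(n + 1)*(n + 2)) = n^2 - 6*n - 7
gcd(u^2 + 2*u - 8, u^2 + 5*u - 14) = u - 2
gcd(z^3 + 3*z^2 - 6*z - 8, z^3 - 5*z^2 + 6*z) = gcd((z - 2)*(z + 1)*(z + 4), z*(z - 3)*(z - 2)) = z - 2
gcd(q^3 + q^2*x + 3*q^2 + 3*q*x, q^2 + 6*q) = q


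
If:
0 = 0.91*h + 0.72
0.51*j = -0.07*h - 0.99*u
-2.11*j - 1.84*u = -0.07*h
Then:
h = -0.79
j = -0.14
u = 0.13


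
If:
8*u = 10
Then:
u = 5/4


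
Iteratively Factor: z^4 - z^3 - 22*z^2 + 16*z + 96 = (z + 4)*(z^3 - 5*z^2 - 2*z + 24) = (z + 2)*(z + 4)*(z^2 - 7*z + 12) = (z - 3)*(z + 2)*(z + 4)*(z - 4)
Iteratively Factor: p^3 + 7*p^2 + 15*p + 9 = (p + 1)*(p^2 + 6*p + 9) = (p + 1)*(p + 3)*(p + 3)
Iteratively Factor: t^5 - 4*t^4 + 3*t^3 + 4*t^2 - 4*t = (t - 2)*(t^4 - 2*t^3 - t^2 + 2*t) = (t - 2)^2*(t^3 - t) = (t - 2)^2*(t + 1)*(t^2 - t) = (t - 2)^2*(t - 1)*(t + 1)*(t)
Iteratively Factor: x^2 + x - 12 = (x + 4)*(x - 3)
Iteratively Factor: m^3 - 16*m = (m + 4)*(m^2 - 4*m) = m*(m + 4)*(m - 4)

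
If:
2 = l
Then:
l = 2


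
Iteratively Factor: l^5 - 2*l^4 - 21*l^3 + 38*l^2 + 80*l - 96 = (l - 1)*(l^4 - l^3 - 22*l^2 + 16*l + 96) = (l - 1)*(l + 4)*(l^3 - 5*l^2 - 2*l + 24) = (l - 4)*(l - 1)*(l + 4)*(l^2 - l - 6) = (l - 4)*(l - 3)*(l - 1)*(l + 4)*(l + 2)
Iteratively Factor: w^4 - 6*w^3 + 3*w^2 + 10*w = (w + 1)*(w^3 - 7*w^2 + 10*w) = (w - 5)*(w + 1)*(w^2 - 2*w) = w*(w - 5)*(w + 1)*(w - 2)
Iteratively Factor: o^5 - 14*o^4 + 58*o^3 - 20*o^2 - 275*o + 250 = (o + 2)*(o^4 - 16*o^3 + 90*o^2 - 200*o + 125) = (o - 5)*(o + 2)*(o^3 - 11*o^2 + 35*o - 25) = (o - 5)^2*(o + 2)*(o^2 - 6*o + 5) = (o - 5)^2*(o - 1)*(o + 2)*(o - 5)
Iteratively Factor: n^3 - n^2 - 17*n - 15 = (n + 3)*(n^2 - 4*n - 5) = (n + 1)*(n + 3)*(n - 5)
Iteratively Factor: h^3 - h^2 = (h)*(h^2 - h) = h*(h - 1)*(h)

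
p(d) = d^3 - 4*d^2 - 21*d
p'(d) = 3*d^2 - 8*d - 21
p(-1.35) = 18.60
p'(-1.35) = -4.73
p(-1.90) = 18.60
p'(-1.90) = 5.03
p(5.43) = -71.87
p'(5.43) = 24.01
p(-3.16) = -5.14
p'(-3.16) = 34.24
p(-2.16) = 16.62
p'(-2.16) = 10.28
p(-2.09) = 17.29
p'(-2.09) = 8.82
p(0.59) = -13.58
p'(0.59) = -24.68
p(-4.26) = -60.44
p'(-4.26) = 67.52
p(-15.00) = -3960.00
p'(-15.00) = 774.00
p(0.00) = 0.00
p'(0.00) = -21.00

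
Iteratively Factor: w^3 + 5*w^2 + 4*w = (w + 4)*(w^2 + w) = w*(w + 4)*(w + 1)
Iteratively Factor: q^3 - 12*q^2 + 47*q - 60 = (q - 4)*(q^2 - 8*q + 15) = (q - 4)*(q - 3)*(q - 5)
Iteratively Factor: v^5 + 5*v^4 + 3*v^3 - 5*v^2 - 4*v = (v + 4)*(v^4 + v^3 - v^2 - v) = (v + 1)*(v + 4)*(v^3 - v) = (v + 1)^2*(v + 4)*(v^2 - v) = v*(v + 1)^2*(v + 4)*(v - 1)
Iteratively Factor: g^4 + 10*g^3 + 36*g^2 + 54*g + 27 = (g + 3)*(g^3 + 7*g^2 + 15*g + 9) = (g + 3)^2*(g^2 + 4*g + 3) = (g + 3)^3*(g + 1)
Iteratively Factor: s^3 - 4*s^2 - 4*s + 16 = (s + 2)*(s^2 - 6*s + 8) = (s - 2)*(s + 2)*(s - 4)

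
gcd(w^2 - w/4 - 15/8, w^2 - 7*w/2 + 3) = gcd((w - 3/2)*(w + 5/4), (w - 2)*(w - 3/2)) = w - 3/2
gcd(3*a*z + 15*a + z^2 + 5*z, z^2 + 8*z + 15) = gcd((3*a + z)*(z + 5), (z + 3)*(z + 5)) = z + 5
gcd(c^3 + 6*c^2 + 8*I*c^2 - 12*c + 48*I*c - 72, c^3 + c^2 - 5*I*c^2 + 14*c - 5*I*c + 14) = c + 2*I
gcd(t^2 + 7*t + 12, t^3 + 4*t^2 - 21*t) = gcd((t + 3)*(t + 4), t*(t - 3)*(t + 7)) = 1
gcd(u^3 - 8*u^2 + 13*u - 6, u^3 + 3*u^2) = 1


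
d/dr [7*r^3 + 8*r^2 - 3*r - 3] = 21*r^2 + 16*r - 3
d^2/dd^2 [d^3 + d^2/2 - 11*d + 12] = 6*d + 1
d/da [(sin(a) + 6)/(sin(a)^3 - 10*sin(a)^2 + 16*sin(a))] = 2*(-sin(a)^3 - 4*sin(a)^2 + 60*sin(a) - 48)*cos(a)/((sin(a) - 8)^2*(sin(a) - 2)^2*sin(a)^2)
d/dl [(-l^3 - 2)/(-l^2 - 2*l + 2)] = (l^4 + 4*l^3 - 6*l^2 - 4*l - 4)/(l^4 + 4*l^3 - 8*l + 4)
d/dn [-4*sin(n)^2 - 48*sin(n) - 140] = -8*(sin(n) + 6)*cos(n)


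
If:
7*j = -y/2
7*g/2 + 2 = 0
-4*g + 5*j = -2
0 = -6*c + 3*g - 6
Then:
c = -9/7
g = -4/7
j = -6/7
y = 12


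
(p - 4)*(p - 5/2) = p^2 - 13*p/2 + 10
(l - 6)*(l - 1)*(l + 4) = l^3 - 3*l^2 - 22*l + 24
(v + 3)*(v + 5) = v^2 + 8*v + 15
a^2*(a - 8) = a^3 - 8*a^2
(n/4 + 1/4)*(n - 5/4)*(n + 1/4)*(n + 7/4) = n^4/4 + 7*n^3/16 - 21*n^2/64 - 167*n/256 - 35/256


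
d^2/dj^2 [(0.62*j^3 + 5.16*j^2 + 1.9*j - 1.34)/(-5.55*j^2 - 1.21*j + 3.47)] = (-2.8421709430404e-14*j^5 - 73.4415640000001*j^3 - 332.971896*j^2 - 210.346428*j - 84.68058)/(170.953875*j^6 + 111.813075*j^5 - 296.27676*j^4 - 138.045149*j^3 + 185.239704*j^2 + 43.708467*j - 41.781923)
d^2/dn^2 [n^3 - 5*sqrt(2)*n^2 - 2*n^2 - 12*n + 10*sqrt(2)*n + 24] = 6*n - 10*sqrt(2) - 4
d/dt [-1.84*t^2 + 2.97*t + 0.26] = 2.97 - 3.68*t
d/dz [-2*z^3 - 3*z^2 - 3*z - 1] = -6*z^2 - 6*z - 3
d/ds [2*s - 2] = 2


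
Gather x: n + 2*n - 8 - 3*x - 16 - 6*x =3*n - 9*x - 24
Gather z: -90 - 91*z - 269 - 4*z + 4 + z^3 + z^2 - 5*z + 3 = z^3 + z^2 - 100*z - 352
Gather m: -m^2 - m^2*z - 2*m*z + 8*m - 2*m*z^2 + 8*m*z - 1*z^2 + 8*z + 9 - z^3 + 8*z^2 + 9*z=m^2*(-z - 1) + m*(-2*z^2 + 6*z + 8) - z^3 + 7*z^2 + 17*z + 9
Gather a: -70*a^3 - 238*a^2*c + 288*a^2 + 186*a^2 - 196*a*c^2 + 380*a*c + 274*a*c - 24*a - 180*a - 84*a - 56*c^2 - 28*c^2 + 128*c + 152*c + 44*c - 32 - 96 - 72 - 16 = -70*a^3 + a^2*(474 - 238*c) + a*(-196*c^2 + 654*c - 288) - 84*c^2 + 324*c - 216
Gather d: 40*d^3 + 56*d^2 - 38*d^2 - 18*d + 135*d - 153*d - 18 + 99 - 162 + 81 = 40*d^3 + 18*d^2 - 36*d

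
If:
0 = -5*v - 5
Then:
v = -1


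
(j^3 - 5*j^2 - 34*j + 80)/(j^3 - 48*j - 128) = (j^2 + 3*j - 10)/(j^2 + 8*j + 16)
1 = 1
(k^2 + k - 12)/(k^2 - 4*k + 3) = (k + 4)/(k - 1)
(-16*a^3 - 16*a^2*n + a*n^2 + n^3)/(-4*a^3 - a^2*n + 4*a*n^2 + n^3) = (4*a - n)/(a - n)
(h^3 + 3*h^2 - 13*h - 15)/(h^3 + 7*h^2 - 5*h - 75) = (h + 1)/(h + 5)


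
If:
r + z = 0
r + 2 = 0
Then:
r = -2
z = 2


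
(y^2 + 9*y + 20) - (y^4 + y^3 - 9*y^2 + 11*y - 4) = -y^4 - y^3 + 10*y^2 - 2*y + 24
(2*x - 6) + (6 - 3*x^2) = -3*x^2 + 2*x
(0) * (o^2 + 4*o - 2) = 0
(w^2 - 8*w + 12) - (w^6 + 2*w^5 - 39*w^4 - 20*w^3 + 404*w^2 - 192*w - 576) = -w^6 - 2*w^5 + 39*w^4 + 20*w^3 - 403*w^2 + 184*w + 588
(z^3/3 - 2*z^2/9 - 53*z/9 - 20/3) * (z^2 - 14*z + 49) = z^5/3 - 44*z^4/9 + 122*z^3/9 + 584*z^2/9 - 1757*z/9 - 980/3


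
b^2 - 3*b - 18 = (b - 6)*(b + 3)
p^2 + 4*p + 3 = (p + 1)*(p + 3)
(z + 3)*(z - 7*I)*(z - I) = z^3 + 3*z^2 - 8*I*z^2 - 7*z - 24*I*z - 21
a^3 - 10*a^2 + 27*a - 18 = (a - 6)*(a - 3)*(a - 1)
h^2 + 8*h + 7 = (h + 1)*(h + 7)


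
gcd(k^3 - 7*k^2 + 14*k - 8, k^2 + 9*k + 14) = 1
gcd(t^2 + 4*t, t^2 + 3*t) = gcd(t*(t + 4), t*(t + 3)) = t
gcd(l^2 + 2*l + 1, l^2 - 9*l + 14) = 1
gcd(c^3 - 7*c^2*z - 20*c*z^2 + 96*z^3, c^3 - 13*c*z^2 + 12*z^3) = -c^2 - c*z + 12*z^2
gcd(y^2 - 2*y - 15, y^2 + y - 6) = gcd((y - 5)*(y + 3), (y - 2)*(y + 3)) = y + 3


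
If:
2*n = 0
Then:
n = 0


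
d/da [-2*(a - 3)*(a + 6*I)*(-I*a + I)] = 6*I*a^2 + a*(-24 - 16*I) + 48 + 6*I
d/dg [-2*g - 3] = -2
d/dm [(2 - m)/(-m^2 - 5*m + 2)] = (m^2 + 5*m - (m - 2)*(2*m + 5) - 2)/(m^2 + 5*m - 2)^2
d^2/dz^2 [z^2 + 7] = 2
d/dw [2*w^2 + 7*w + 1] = 4*w + 7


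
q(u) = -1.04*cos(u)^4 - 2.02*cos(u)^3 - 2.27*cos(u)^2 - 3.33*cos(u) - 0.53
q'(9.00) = 0.44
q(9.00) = 1.43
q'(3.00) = 0.10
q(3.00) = 1.50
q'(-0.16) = -2.82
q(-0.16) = -8.96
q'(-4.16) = 1.72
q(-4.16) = 0.81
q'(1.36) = 4.48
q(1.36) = -1.35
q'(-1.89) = -2.25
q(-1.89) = 0.34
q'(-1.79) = -2.52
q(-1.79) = 0.11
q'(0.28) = 4.69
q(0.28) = -8.51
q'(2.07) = 1.83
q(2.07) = 0.71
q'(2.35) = 1.20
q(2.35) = 1.14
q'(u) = 4.16*sin(u)*cos(u)^3 + 6.06*sin(u)*cos(u)^2 + 4.54*sin(u)*cos(u) + 3.33*sin(u) = (4.16*cos(u)^3 + 6.06*cos(u)^2 + 4.54*cos(u) + 3.33)*sin(u)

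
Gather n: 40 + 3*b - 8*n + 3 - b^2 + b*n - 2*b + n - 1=-b^2 + b + n*(b - 7) + 42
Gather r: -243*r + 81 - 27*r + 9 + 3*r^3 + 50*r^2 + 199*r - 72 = 3*r^3 + 50*r^2 - 71*r + 18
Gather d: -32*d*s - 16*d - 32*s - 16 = d*(-32*s - 16) - 32*s - 16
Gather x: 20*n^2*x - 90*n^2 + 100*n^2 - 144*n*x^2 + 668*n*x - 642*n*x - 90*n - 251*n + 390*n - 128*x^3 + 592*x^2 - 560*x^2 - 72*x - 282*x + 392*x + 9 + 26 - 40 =10*n^2 + 49*n - 128*x^3 + x^2*(32 - 144*n) + x*(20*n^2 + 26*n + 38) - 5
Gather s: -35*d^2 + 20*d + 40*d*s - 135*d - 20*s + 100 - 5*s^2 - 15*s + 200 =-35*d^2 - 115*d - 5*s^2 + s*(40*d - 35) + 300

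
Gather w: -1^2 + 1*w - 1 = w - 2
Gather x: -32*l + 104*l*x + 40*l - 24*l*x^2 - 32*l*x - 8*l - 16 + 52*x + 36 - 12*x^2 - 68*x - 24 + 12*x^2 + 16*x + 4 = -24*l*x^2 + 72*l*x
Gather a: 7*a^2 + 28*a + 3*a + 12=7*a^2 + 31*a + 12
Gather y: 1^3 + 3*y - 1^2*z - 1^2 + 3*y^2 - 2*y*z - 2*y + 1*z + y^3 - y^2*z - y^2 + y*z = y^3 + y^2*(2 - z) + y*(1 - z)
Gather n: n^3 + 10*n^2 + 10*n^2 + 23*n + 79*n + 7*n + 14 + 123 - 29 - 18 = n^3 + 20*n^2 + 109*n + 90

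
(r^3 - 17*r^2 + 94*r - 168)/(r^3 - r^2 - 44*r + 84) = (r^2 - 11*r + 28)/(r^2 + 5*r - 14)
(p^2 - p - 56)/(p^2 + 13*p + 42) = (p - 8)/(p + 6)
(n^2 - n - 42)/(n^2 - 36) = (n - 7)/(n - 6)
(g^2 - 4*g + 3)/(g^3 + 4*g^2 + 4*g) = (g^2 - 4*g + 3)/(g*(g^2 + 4*g + 4))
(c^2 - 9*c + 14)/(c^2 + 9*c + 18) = (c^2 - 9*c + 14)/(c^2 + 9*c + 18)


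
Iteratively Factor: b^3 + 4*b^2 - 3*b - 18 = (b - 2)*(b^2 + 6*b + 9) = (b - 2)*(b + 3)*(b + 3)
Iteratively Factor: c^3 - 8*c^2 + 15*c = (c - 5)*(c^2 - 3*c) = c*(c - 5)*(c - 3)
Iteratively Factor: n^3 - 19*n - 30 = (n - 5)*(n^2 + 5*n + 6) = (n - 5)*(n + 2)*(n + 3)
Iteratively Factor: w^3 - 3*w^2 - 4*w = (w + 1)*(w^2 - 4*w) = w*(w + 1)*(w - 4)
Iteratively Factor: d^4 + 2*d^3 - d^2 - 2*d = (d)*(d^3 + 2*d^2 - d - 2) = d*(d + 2)*(d^2 - 1) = d*(d + 1)*(d + 2)*(d - 1)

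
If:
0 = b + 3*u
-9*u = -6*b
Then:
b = 0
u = 0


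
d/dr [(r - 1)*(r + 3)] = 2*r + 2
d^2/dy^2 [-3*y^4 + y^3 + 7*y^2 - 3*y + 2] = -36*y^2 + 6*y + 14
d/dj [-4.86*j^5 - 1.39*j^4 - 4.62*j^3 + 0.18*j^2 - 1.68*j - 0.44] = -24.3*j^4 - 5.56*j^3 - 13.86*j^2 + 0.36*j - 1.68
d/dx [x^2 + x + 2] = 2*x + 1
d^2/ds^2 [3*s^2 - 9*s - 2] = 6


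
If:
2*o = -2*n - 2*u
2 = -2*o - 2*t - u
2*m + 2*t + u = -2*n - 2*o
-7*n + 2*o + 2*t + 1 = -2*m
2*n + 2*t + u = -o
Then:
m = 7/6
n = -1/6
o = -7/3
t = 1/12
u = 5/2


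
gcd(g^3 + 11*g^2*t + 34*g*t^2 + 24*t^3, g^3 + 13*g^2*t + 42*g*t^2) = g + 6*t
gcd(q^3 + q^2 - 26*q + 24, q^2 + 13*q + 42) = q + 6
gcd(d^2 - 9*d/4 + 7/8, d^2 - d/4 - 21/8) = d - 7/4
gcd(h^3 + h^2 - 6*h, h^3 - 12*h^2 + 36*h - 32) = h - 2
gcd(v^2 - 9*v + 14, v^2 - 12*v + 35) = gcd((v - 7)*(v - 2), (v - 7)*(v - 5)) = v - 7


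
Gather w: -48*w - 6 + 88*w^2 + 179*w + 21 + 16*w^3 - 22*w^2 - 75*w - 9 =16*w^3 + 66*w^2 + 56*w + 6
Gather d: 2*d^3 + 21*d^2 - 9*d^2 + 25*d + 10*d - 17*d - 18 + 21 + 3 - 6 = 2*d^3 + 12*d^2 + 18*d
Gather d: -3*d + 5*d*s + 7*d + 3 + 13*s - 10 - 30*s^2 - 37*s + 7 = d*(5*s + 4) - 30*s^2 - 24*s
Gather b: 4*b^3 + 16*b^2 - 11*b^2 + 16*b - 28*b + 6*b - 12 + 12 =4*b^3 + 5*b^2 - 6*b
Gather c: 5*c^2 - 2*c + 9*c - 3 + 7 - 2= 5*c^2 + 7*c + 2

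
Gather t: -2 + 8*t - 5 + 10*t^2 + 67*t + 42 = 10*t^2 + 75*t + 35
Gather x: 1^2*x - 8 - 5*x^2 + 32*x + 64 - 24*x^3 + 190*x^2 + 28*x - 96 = -24*x^3 + 185*x^2 + 61*x - 40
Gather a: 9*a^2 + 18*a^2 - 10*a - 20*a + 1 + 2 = 27*a^2 - 30*a + 3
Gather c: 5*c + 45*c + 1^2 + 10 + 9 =50*c + 20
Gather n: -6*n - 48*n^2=-48*n^2 - 6*n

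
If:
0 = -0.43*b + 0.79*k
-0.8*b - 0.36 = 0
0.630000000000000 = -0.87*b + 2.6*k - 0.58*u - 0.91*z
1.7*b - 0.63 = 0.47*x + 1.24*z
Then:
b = -0.45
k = -0.24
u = -1.56896551724138*z - 1.50919903972065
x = -2.63829787234043*z - 2.96808510638298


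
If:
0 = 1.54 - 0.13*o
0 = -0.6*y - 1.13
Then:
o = 11.85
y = -1.88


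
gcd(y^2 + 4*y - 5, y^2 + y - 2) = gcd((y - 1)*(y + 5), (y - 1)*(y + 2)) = y - 1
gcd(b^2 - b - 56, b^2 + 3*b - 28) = b + 7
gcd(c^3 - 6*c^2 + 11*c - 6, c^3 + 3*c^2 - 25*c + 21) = c^2 - 4*c + 3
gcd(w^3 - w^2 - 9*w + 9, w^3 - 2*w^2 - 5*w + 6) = w^2 - 4*w + 3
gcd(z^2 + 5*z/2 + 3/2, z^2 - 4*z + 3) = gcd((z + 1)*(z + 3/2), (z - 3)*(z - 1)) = 1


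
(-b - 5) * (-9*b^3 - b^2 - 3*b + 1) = 9*b^4 + 46*b^3 + 8*b^2 + 14*b - 5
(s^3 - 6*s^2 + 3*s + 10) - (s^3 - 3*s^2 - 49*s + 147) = -3*s^2 + 52*s - 137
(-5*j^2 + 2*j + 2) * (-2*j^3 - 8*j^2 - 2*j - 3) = 10*j^5 + 36*j^4 - 10*j^3 - 5*j^2 - 10*j - 6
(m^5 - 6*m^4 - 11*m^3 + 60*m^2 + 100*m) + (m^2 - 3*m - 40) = m^5 - 6*m^4 - 11*m^3 + 61*m^2 + 97*m - 40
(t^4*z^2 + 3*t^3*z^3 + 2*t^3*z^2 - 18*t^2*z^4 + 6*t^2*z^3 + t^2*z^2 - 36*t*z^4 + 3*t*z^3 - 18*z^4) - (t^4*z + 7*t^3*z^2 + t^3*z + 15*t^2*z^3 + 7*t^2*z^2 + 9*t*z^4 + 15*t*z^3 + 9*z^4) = t^4*z^2 - t^4*z + 3*t^3*z^3 - 5*t^3*z^2 - t^3*z - 18*t^2*z^4 - 9*t^2*z^3 - 6*t^2*z^2 - 45*t*z^4 - 12*t*z^3 - 27*z^4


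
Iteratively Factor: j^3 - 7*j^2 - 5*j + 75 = (j + 3)*(j^2 - 10*j + 25) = (j - 5)*(j + 3)*(j - 5)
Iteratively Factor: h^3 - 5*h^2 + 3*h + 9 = (h - 3)*(h^2 - 2*h - 3) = (h - 3)*(h + 1)*(h - 3)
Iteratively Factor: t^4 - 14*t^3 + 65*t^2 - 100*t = (t - 5)*(t^3 - 9*t^2 + 20*t) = (t - 5)*(t - 4)*(t^2 - 5*t) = t*(t - 5)*(t - 4)*(t - 5)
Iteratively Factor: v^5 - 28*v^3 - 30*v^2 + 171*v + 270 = (v - 3)*(v^4 + 3*v^3 - 19*v^2 - 87*v - 90) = (v - 3)*(v + 3)*(v^3 - 19*v - 30) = (v - 3)*(v + 3)^2*(v^2 - 3*v - 10) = (v - 5)*(v - 3)*(v + 3)^2*(v + 2)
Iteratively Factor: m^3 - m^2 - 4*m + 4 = (m - 1)*(m^2 - 4) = (m - 1)*(m + 2)*(m - 2)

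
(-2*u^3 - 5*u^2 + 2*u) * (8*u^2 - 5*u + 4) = -16*u^5 - 30*u^4 + 33*u^3 - 30*u^2 + 8*u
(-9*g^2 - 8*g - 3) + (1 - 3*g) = -9*g^2 - 11*g - 2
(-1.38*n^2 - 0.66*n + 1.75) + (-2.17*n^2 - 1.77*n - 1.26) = -3.55*n^2 - 2.43*n + 0.49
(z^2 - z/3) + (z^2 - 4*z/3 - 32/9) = 2*z^2 - 5*z/3 - 32/9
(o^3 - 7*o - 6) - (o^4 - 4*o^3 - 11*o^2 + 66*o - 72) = -o^4 + 5*o^3 + 11*o^2 - 73*o + 66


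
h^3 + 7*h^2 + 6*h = h*(h + 1)*(h + 6)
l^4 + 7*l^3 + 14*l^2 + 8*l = l*(l + 1)*(l + 2)*(l + 4)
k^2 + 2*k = k*(k + 2)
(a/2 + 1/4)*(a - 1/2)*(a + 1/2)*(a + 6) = a^4/2 + 13*a^3/4 + 11*a^2/8 - 13*a/16 - 3/8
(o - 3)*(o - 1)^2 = o^3 - 5*o^2 + 7*o - 3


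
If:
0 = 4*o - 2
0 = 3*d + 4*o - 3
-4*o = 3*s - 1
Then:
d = 1/3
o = 1/2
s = -1/3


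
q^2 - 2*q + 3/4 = (q - 3/2)*(q - 1/2)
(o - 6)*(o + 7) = o^2 + o - 42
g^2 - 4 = (g - 2)*(g + 2)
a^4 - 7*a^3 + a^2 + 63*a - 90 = (a - 5)*(a - 3)*(a - 2)*(a + 3)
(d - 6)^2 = d^2 - 12*d + 36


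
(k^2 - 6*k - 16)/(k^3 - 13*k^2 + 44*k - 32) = (k + 2)/(k^2 - 5*k + 4)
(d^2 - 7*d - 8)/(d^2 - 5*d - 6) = (d - 8)/(d - 6)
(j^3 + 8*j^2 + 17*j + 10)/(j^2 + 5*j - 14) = (j^3 + 8*j^2 + 17*j + 10)/(j^2 + 5*j - 14)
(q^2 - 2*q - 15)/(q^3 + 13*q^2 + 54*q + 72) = (q - 5)/(q^2 + 10*q + 24)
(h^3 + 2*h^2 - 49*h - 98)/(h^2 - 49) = h + 2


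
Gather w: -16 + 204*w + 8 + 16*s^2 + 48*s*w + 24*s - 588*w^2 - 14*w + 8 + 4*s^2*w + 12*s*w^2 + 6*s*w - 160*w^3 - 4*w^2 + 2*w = 16*s^2 + 24*s - 160*w^3 + w^2*(12*s - 592) + w*(4*s^2 + 54*s + 192)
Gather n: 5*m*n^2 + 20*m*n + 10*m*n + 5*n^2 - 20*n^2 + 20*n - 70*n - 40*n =n^2*(5*m - 15) + n*(30*m - 90)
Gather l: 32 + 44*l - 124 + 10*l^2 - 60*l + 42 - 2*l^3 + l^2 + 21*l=-2*l^3 + 11*l^2 + 5*l - 50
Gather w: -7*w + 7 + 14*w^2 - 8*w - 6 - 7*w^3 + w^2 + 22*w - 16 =-7*w^3 + 15*w^2 + 7*w - 15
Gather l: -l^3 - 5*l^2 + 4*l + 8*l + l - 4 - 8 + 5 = -l^3 - 5*l^2 + 13*l - 7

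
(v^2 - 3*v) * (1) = v^2 - 3*v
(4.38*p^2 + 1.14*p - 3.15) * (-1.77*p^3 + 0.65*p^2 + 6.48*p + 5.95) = -7.7526*p^5 + 0.8292*p^4 + 34.6989*p^3 + 31.4007*p^2 - 13.629*p - 18.7425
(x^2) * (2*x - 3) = 2*x^3 - 3*x^2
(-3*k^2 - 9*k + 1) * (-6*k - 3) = 18*k^3 + 63*k^2 + 21*k - 3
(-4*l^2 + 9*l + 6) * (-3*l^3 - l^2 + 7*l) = 12*l^5 - 23*l^4 - 55*l^3 + 57*l^2 + 42*l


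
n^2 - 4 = (n - 2)*(n + 2)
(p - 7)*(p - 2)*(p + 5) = p^3 - 4*p^2 - 31*p + 70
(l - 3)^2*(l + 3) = l^3 - 3*l^2 - 9*l + 27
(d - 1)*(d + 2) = d^2 + d - 2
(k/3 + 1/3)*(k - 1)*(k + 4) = k^3/3 + 4*k^2/3 - k/3 - 4/3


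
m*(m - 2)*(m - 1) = m^3 - 3*m^2 + 2*m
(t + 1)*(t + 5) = t^2 + 6*t + 5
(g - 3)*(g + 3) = g^2 - 9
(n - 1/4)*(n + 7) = n^2 + 27*n/4 - 7/4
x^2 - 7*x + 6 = (x - 6)*(x - 1)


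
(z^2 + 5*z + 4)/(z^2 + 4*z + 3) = (z + 4)/(z + 3)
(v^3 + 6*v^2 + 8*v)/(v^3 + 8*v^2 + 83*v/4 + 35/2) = 4*v*(v + 4)/(4*v^2 + 24*v + 35)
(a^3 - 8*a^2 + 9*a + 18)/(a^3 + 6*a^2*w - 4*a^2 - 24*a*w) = (a^3 - 8*a^2 + 9*a + 18)/(a*(a^2 + 6*a*w - 4*a - 24*w))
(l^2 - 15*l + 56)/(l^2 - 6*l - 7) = (l - 8)/(l + 1)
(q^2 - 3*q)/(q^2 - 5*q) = (q - 3)/(q - 5)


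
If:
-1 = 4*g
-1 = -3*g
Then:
No Solution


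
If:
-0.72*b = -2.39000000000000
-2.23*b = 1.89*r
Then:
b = 3.32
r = -3.92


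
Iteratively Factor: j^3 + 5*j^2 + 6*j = (j + 3)*(j^2 + 2*j) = (j + 2)*(j + 3)*(j)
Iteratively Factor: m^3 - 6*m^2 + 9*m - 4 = (m - 1)*(m^2 - 5*m + 4) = (m - 1)^2*(m - 4)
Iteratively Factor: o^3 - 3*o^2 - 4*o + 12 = (o - 3)*(o^2 - 4) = (o - 3)*(o - 2)*(o + 2)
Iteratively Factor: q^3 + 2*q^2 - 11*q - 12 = (q + 4)*(q^2 - 2*q - 3) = (q + 1)*(q + 4)*(q - 3)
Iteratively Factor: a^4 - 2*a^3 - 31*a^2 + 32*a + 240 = (a - 5)*(a^3 + 3*a^2 - 16*a - 48) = (a - 5)*(a - 4)*(a^2 + 7*a + 12) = (a - 5)*(a - 4)*(a + 3)*(a + 4)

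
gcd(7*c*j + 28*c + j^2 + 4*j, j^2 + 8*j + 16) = j + 4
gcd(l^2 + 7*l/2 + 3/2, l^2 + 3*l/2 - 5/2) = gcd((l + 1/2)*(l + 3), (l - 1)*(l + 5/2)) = 1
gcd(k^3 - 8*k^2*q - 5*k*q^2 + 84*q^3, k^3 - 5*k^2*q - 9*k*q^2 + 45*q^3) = k + 3*q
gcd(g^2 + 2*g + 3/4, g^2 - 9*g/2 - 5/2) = g + 1/2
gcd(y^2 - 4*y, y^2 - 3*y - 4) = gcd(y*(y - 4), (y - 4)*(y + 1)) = y - 4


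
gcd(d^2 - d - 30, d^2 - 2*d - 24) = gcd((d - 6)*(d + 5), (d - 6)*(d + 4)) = d - 6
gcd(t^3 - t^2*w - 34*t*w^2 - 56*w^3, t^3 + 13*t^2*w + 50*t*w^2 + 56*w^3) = t^2 + 6*t*w + 8*w^2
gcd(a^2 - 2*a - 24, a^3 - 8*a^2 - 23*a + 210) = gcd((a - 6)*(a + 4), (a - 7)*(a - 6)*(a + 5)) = a - 6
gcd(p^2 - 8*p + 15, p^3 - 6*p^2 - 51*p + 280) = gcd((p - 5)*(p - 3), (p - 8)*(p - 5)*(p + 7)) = p - 5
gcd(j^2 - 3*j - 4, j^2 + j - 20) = j - 4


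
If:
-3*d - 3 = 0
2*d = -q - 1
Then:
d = -1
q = 1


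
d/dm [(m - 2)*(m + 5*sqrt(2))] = 2*m - 2 + 5*sqrt(2)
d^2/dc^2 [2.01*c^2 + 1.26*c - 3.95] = 4.02000000000000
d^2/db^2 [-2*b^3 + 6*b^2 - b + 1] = 12 - 12*b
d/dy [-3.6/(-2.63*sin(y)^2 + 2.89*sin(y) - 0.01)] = (10.404 - 18.936*sin(y))*cos(y)/(2.63*sin(y)^2 - 2.89*sin(y) + 0.01)^2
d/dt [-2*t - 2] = -2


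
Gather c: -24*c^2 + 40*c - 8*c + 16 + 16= -24*c^2 + 32*c + 32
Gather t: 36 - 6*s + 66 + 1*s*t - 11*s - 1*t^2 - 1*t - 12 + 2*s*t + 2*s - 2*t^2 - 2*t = -15*s - 3*t^2 + t*(3*s - 3) + 90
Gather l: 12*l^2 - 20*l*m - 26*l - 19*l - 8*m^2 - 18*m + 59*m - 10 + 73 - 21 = 12*l^2 + l*(-20*m - 45) - 8*m^2 + 41*m + 42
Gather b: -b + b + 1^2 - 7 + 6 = 0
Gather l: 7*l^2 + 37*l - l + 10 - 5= 7*l^2 + 36*l + 5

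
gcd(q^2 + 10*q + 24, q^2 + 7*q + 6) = q + 6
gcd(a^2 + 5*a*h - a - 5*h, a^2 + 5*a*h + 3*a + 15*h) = a + 5*h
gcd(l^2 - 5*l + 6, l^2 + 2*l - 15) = l - 3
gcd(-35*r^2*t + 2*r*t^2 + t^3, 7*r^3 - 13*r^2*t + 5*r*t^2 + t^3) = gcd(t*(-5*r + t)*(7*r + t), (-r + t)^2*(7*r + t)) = 7*r + t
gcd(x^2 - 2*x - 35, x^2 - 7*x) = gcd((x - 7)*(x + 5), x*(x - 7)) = x - 7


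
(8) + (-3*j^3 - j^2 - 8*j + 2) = -3*j^3 - j^2 - 8*j + 10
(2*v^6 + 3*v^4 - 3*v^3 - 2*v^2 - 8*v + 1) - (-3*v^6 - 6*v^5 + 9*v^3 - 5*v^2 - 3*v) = 5*v^6 + 6*v^5 + 3*v^4 - 12*v^3 + 3*v^2 - 5*v + 1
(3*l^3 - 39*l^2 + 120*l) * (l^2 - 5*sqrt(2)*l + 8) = 3*l^5 - 39*l^4 - 15*sqrt(2)*l^4 + 144*l^3 + 195*sqrt(2)*l^3 - 600*sqrt(2)*l^2 - 312*l^2 + 960*l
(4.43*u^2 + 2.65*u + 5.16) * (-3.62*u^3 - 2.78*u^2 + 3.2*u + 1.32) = -16.0366*u^5 - 21.9084*u^4 - 11.8702*u^3 - 0.017199999999999*u^2 + 20.01*u + 6.8112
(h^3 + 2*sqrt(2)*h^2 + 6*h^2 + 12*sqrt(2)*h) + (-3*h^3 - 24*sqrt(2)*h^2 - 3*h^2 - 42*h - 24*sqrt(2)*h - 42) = -2*h^3 - 22*sqrt(2)*h^2 + 3*h^2 - 42*h - 12*sqrt(2)*h - 42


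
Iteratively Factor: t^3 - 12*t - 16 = (t - 4)*(t^2 + 4*t + 4) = (t - 4)*(t + 2)*(t + 2)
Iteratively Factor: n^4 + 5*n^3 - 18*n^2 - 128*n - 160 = (n + 2)*(n^3 + 3*n^2 - 24*n - 80) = (n - 5)*(n + 2)*(n^2 + 8*n + 16) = (n - 5)*(n + 2)*(n + 4)*(n + 4)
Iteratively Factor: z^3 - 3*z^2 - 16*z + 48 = (z + 4)*(z^2 - 7*z + 12) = (z - 4)*(z + 4)*(z - 3)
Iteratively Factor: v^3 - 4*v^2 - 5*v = (v + 1)*(v^2 - 5*v) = (v - 5)*(v + 1)*(v)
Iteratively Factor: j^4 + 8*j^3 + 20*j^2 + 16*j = (j + 2)*(j^3 + 6*j^2 + 8*j) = (j + 2)^2*(j^2 + 4*j) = (j + 2)^2*(j + 4)*(j)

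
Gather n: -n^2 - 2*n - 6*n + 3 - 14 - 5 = -n^2 - 8*n - 16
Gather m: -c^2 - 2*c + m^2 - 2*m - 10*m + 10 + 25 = -c^2 - 2*c + m^2 - 12*m + 35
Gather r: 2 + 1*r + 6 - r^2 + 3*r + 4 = -r^2 + 4*r + 12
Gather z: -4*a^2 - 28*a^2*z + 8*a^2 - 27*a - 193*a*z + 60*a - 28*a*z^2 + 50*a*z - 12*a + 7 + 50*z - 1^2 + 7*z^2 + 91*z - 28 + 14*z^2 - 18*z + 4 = 4*a^2 + 21*a + z^2*(21 - 28*a) + z*(-28*a^2 - 143*a + 123) - 18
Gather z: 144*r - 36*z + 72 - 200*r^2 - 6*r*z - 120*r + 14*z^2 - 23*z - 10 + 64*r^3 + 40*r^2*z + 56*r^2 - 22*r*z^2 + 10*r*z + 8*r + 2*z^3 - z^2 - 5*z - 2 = 64*r^3 - 144*r^2 + 32*r + 2*z^3 + z^2*(13 - 22*r) + z*(40*r^2 + 4*r - 64) + 60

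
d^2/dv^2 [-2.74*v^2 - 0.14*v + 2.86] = -5.48000000000000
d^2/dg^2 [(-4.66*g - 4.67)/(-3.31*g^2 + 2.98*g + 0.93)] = ((-92.5476*g - 3.1418)*(-3.31*g^2 + 2.98*g + 0.93) - (4.66*g + 4.67)*(6.62*g - 2.98)*(13.24*g - 5.96))/(-3.31*g^2 + 2.98*g + 0.93)^3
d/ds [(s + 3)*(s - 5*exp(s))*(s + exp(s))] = (s + 3)*(s - 5*exp(s))*(exp(s) + 1) - (s + 3)*(s + exp(s))*(5*exp(s) - 1) + (s - 5*exp(s))*(s + exp(s))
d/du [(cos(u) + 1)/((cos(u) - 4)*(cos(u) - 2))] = (cos(u)^2 + 2*cos(u) - 14)*sin(u)/((cos(u) - 4)^2*(cos(u) - 2)^2)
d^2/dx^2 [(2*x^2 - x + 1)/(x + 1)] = 8/(x^3 + 3*x^2 + 3*x + 1)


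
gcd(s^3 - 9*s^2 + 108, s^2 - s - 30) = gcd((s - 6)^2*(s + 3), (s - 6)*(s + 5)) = s - 6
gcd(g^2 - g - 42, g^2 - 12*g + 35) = g - 7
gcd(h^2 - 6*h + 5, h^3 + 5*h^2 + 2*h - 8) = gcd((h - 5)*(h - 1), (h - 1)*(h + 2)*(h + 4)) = h - 1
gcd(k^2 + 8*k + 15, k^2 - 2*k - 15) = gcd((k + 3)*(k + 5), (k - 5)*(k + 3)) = k + 3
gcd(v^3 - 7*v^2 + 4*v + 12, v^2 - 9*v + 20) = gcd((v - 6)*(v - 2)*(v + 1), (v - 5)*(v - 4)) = 1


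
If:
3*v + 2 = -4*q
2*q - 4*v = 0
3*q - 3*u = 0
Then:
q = -4/11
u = -4/11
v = -2/11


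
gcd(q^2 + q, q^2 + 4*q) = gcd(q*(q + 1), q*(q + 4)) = q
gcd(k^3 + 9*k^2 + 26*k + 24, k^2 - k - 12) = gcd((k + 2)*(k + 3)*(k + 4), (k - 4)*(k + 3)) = k + 3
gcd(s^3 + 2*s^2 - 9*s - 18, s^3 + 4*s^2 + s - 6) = s^2 + 5*s + 6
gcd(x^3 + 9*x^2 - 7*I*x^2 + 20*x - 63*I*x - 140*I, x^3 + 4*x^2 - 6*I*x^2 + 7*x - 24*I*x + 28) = x^2 + x*(4 - 7*I) - 28*I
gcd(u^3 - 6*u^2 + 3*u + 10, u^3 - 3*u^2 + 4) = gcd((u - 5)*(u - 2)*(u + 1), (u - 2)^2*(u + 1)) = u^2 - u - 2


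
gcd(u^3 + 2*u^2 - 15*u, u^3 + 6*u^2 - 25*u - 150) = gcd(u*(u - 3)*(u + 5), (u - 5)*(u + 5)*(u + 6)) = u + 5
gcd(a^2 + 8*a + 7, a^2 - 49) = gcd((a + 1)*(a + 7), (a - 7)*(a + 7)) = a + 7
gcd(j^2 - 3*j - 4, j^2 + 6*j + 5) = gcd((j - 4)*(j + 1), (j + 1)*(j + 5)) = j + 1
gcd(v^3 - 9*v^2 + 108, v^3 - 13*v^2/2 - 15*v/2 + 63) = v^2 - 3*v - 18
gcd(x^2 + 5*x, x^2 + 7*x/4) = x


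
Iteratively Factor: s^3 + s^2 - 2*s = (s)*(s^2 + s - 2) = s*(s - 1)*(s + 2)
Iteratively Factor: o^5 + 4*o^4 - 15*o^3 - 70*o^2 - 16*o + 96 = (o + 2)*(o^4 + 2*o^3 - 19*o^2 - 32*o + 48) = (o + 2)*(o + 3)*(o^3 - o^2 - 16*o + 16) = (o + 2)*(o + 3)*(o + 4)*(o^2 - 5*o + 4) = (o - 1)*(o + 2)*(o + 3)*(o + 4)*(o - 4)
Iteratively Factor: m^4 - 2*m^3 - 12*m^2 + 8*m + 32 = (m + 2)*(m^3 - 4*m^2 - 4*m + 16) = (m - 4)*(m + 2)*(m^2 - 4) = (m - 4)*(m + 2)^2*(m - 2)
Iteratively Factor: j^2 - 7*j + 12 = (j - 3)*(j - 4)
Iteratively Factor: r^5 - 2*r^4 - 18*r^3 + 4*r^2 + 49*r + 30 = (r + 1)*(r^4 - 3*r^3 - 15*r^2 + 19*r + 30) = (r - 5)*(r + 1)*(r^3 + 2*r^2 - 5*r - 6) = (r - 5)*(r + 1)^2*(r^2 + r - 6) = (r - 5)*(r - 2)*(r + 1)^2*(r + 3)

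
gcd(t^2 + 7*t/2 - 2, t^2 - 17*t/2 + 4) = t - 1/2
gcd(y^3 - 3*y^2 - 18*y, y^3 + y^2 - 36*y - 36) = y - 6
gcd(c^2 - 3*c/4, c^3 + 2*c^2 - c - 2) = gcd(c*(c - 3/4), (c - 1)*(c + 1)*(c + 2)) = 1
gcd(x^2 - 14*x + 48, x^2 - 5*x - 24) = x - 8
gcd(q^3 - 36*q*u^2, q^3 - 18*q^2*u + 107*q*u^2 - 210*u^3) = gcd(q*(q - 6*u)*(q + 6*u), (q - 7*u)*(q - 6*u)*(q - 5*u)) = q - 6*u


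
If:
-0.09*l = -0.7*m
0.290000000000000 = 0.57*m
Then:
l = 3.96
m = 0.51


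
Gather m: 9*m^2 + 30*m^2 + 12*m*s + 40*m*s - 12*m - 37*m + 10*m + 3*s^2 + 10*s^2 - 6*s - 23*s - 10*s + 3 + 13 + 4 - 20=39*m^2 + m*(52*s - 39) + 13*s^2 - 39*s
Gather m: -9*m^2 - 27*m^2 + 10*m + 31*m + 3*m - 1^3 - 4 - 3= -36*m^2 + 44*m - 8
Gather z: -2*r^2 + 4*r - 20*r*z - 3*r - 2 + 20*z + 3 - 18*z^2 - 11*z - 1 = -2*r^2 + r - 18*z^2 + z*(9 - 20*r)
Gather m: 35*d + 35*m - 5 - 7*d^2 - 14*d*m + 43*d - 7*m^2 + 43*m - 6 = -7*d^2 + 78*d - 7*m^2 + m*(78 - 14*d) - 11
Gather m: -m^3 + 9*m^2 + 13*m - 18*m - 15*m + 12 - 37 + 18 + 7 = -m^3 + 9*m^2 - 20*m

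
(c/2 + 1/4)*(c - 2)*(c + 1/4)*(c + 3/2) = c^4/2 + c^3/8 - 13*c^2/8 - 37*c/32 - 3/16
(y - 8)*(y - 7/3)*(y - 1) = y^3 - 34*y^2/3 + 29*y - 56/3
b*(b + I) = b^2 + I*b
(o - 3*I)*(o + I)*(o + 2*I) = o^3 + 7*o + 6*I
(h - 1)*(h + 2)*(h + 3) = h^3 + 4*h^2 + h - 6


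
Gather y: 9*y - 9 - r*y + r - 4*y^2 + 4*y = r - 4*y^2 + y*(13 - r) - 9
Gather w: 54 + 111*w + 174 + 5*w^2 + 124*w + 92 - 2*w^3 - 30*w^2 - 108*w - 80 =-2*w^3 - 25*w^2 + 127*w + 240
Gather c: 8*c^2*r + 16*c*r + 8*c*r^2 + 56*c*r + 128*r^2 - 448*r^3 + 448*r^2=8*c^2*r + c*(8*r^2 + 72*r) - 448*r^3 + 576*r^2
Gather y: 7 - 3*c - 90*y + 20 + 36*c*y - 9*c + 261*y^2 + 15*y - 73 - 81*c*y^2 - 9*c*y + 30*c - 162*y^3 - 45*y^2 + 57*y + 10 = 18*c - 162*y^3 + y^2*(216 - 81*c) + y*(27*c - 18) - 36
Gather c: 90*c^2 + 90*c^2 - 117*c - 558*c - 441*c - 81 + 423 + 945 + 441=180*c^2 - 1116*c + 1728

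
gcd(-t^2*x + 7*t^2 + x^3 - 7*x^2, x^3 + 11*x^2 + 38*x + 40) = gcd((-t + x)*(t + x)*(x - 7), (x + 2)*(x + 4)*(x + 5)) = 1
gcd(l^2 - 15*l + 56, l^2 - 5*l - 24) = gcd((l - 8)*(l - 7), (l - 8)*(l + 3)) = l - 8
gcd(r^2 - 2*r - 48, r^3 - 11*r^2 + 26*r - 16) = r - 8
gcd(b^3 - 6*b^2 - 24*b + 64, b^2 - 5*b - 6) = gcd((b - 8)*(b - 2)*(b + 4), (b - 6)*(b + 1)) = 1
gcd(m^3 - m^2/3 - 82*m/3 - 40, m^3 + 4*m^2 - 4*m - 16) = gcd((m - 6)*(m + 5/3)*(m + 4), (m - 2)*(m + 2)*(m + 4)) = m + 4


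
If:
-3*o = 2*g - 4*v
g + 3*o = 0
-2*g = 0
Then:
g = 0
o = 0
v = 0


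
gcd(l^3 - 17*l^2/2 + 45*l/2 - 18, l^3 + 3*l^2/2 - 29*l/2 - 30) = l - 4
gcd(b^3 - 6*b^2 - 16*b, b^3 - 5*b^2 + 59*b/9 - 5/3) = 1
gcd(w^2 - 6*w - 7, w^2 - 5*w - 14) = w - 7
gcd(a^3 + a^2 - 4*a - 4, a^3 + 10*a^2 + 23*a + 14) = a^2 + 3*a + 2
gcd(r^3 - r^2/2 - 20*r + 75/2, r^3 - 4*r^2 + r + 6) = r - 3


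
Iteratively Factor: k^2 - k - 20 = (k + 4)*(k - 5)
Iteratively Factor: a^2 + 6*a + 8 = (a + 2)*(a + 4)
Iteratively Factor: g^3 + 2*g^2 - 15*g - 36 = (g + 3)*(g^2 - g - 12) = (g + 3)^2*(g - 4)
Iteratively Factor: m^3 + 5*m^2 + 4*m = (m + 1)*(m^2 + 4*m) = (m + 1)*(m + 4)*(m)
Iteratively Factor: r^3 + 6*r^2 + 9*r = (r)*(r^2 + 6*r + 9) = r*(r + 3)*(r + 3)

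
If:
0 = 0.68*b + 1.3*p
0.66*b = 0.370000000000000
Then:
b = 0.56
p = -0.29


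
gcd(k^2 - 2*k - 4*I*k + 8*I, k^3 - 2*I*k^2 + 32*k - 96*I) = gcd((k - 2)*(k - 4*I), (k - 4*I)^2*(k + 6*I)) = k - 4*I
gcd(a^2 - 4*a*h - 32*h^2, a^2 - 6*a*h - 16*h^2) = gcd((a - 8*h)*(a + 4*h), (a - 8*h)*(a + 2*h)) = a - 8*h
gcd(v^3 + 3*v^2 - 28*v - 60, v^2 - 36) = v + 6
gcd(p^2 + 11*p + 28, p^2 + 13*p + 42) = p + 7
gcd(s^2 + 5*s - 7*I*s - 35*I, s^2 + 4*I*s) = 1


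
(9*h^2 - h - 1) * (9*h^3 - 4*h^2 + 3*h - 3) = 81*h^5 - 45*h^4 + 22*h^3 - 26*h^2 + 3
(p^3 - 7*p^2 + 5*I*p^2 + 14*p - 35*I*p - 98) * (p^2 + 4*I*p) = p^5 - 7*p^4 + 9*I*p^4 - 6*p^3 - 63*I*p^3 + 42*p^2 + 56*I*p^2 - 392*I*p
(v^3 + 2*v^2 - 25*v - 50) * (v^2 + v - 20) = v^5 + 3*v^4 - 43*v^3 - 115*v^2 + 450*v + 1000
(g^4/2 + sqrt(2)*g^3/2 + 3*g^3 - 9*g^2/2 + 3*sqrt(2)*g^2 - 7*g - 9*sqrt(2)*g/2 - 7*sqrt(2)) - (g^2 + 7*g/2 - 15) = g^4/2 + sqrt(2)*g^3/2 + 3*g^3 - 11*g^2/2 + 3*sqrt(2)*g^2 - 21*g/2 - 9*sqrt(2)*g/2 - 7*sqrt(2) + 15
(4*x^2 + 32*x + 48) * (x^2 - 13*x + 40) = 4*x^4 - 20*x^3 - 208*x^2 + 656*x + 1920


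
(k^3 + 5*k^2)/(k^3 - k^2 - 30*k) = k/(k - 6)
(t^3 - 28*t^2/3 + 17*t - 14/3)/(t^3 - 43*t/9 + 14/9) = 3*(t - 7)/(3*t + 7)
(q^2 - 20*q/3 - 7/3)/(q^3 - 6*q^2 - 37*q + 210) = (q + 1/3)/(q^2 + q - 30)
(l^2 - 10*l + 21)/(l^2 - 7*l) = (l - 3)/l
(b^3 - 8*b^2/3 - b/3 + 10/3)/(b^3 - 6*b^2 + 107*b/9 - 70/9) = 3*(b + 1)/(3*b - 7)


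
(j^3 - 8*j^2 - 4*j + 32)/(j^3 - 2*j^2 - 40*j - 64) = (j - 2)/(j + 4)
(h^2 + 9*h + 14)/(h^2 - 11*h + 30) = (h^2 + 9*h + 14)/(h^2 - 11*h + 30)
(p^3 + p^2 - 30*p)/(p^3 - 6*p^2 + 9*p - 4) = p*(p^2 + p - 30)/(p^3 - 6*p^2 + 9*p - 4)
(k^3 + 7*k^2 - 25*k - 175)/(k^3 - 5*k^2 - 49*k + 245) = (k + 5)/(k - 7)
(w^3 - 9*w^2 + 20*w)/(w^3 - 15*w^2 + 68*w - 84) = w*(w^2 - 9*w + 20)/(w^3 - 15*w^2 + 68*w - 84)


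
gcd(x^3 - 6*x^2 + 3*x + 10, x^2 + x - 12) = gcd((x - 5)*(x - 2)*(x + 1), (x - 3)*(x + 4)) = 1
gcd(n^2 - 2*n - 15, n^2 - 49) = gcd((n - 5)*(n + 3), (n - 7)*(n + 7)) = 1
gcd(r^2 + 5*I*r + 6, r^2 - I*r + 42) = r + 6*I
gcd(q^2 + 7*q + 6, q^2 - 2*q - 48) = q + 6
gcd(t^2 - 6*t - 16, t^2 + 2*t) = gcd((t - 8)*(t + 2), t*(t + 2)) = t + 2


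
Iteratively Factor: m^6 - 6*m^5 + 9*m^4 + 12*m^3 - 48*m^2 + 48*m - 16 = (m - 2)*(m^5 - 4*m^4 + m^3 + 14*m^2 - 20*m + 8) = (m - 2)^2*(m^4 - 2*m^3 - 3*m^2 + 8*m - 4) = (m - 2)^2*(m + 2)*(m^3 - 4*m^2 + 5*m - 2) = (m - 2)^2*(m - 1)*(m + 2)*(m^2 - 3*m + 2) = (m - 2)^3*(m - 1)*(m + 2)*(m - 1)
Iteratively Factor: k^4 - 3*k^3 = (k)*(k^3 - 3*k^2) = k*(k - 3)*(k^2) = k^2*(k - 3)*(k)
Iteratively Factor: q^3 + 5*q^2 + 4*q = (q)*(q^2 + 5*q + 4) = q*(q + 4)*(q + 1)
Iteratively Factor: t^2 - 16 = (t - 4)*(t + 4)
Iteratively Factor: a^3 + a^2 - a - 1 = (a - 1)*(a^2 + 2*a + 1) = (a - 1)*(a + 1)*(a + 1)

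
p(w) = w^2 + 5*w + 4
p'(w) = 2*w + 5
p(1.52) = 13.91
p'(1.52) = 8.04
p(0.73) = 8.18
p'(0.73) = 6.46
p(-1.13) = -0.37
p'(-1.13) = 2.74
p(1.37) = 12.73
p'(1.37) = 7.74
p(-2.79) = -2.17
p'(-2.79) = -0.58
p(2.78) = 25.63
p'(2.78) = 10.56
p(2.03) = 18.27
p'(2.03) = 9.06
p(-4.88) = 3.41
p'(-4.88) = -4.76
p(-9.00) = 40.00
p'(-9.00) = -13.00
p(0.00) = 4.00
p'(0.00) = 5.00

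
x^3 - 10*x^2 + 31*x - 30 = (x - 5)*(x - 3)*(x - 2)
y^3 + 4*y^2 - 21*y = y*(y - 3)*(y + 7)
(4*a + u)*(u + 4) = 4*a*u + 16*a + u^2 + 4*u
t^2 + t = t*(t + 1)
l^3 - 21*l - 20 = (l - 5)*(l + 1)*(l + 4)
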